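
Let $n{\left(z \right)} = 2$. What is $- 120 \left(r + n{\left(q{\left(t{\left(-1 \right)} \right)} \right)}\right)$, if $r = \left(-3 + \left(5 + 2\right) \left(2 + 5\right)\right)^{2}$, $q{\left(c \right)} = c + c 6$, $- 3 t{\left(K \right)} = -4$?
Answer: $-254160$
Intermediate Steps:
$t{\left(K \right)} = \frac{4}{3}$ ($t{\left(K \right)} = \left(- \frac{1}{3}\right) \left(-4\right) = \frac{4}{3}$)
$q{\left(c \right)} = 7 c$ ($q{\left(c \right)} = c + 6 c = 7 c$)
$r = 2116$ ($r = \left(-3 + 7 \cdot 7\right)^{2} = \left(-3 + 49\right)^{2} = 46^{2} = 2116$)
$- 120 \left(r + n{\left(q{\left(t{\left(-1 \right)} \right)} \right)}\right) = - 120 \left(2116 + 2\right) = \left(-120\right) 2118 = -254160$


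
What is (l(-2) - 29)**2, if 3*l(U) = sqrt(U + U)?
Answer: 7565/9 - 116*I/3 ≈ 840.56 - 38.667*I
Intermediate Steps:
l(U) = sqrt(2)*sqrt(U)/3 (l(U) = sqrt(U + U)/3 = sqrt(2*U)/3 = (sqrt(2)*sqrt(U))/3 = sqrt(2)*sqrt(U)/3)
(l(-2) - 29)**2 = (sqrt(2)*sqrt(-2)/3 - 29)**2 = (sqrt(2)*(I*sqrt(2))/3 - 29)**2 = (2*I/3 - 29)**2 = (-29 + 2*I/3)**2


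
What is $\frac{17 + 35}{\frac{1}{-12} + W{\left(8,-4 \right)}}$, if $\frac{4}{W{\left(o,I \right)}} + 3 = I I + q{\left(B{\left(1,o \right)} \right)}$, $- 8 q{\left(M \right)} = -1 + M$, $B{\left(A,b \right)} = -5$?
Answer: $\frac{34320}{137} \approx 250.51$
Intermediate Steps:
$q{\left(M \right)} = \frac{1}{8} - \frac{M}{8}$ ($q{\left(M \right)} = - \frac{-1 + M}{8} = \frac{1}{8} - \frac{M}{8}$)
$W{\left(o,I \right)} = \frac{4}{- \frac{9}{4} + I^{2}}$ ($W{\left(o,I \right)} = \frac{4}{-3 + \left(I I + \left(\frac{1}{8} - - \frac{5}{8}\right)\right)} = \frac{4}{-3 + \left(I^{2} + \left(\frac{1}{8} + \frac{5}{8}\right)\right)} = \frac{4}{-3 + \left(I^{2} + \frac{3}{4}\right)} = \frac{4}{-3 + \left(\frac{3}{4} + I^{2}\right)} = \frac{4}{- \frac{9}{4} + I^{2}}$)
$\frac{17 + 35}{\frac{1}{-12} + W{\left(8,-4 \right)}} = \frac{17 + 35}{\frac{1}{-12} + \frac{16}{-9 + 4 \left(-4\right)^{2}}} = \frac{52}{- \frac{1}{12} + \frac{16}{-9 + 4 \cdot 16}} = \frac{52}{- \frac{1}{12} + \frac{16}{-9 + 64}} = \frac{52}{- \frac{1}{12} + \frac{16}{55}} = \frac{52}{\frac{137}{660}} = 52 \cdot \frac{660}{137} = \frac{34320}{137}$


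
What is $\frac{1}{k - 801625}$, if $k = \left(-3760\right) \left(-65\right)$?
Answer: $- \frac{1}{557225} \approx -1.7946 \cdot 10^{-6}$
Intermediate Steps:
$k = 244400$
$\frac{1}{k - 801625} = \frac{1}{244400 - 801625} = \frac{1}{-557225} = - \frac{1}{557225}$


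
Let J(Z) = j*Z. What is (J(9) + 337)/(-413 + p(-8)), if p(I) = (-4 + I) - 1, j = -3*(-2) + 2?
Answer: -409/426 ≈ -0.96009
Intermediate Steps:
j = 8 (j = 6 + 2 = 8)
p(I) = -5 + I
J(Z) = 8*Z
(J(9) + 337)/(-413 + p(-8)) = (8*9 + 337)/(-413 + (-5 - 8)) = (72 + 337)/(-413 - 13) = 409/(-426) = 409*(-1/426) = -409/426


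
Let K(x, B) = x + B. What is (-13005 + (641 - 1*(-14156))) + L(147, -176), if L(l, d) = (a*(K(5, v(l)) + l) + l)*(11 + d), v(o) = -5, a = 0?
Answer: -22463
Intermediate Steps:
K(x, B) = B + x
L(l, d) = l*(11 + d) (L(l, d) = (0*((-5 + 5) + l) + l)*(11 + d) = (0*(0 + l) + l)*(11 + d) = (0*l + l)*(11 + d) = (0 + l)*(11 + d) = l*(11 + d))
(-13005 + (641 - 1*(-14156))) + L(147, -176) = (-13005 + (641 - 1*(-14156))) + 147*(11 - 176) = (-13005 + (641 + 14156)) + 147*(-165) = (-13005 + 14797) - 24255 = 1792 - 24255 = -22463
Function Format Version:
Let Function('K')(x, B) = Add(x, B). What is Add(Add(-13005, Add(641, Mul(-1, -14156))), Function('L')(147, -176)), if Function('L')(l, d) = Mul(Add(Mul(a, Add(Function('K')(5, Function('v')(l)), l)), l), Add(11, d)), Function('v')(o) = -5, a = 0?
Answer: -22463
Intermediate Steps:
Function('K')(x, B) = Add(B, x)
Function('L')(l, d) = Mul(l, Add(11, d)) (Function('L')(l, d) = Mul(Add(Mul(0, Add(Add(-5, 5), l)), l), Add(11, d)) = Mul(Add(Mul(0, Add(0, l)), l), Add(11, d)) = Mul(Add(Mul(0, l), l), Add(11, d)) = Mul(Add(0, l), Add(11, d)) = Mul(l, Add(11, d)))
Add(Add(-13005, Add(641, Mul(-1, -14156))), Function('L')(147, -176)) = Add(Add(-13005, Add(641, Mul(-1, -14156))), Mul(147, Add(11, -176))) = Add(Add(-13005, Add(641, 14156)), Mul(147, -165)) = Add(Add(-13005, 14797), -24255) = Add(1792, -24255) = -22463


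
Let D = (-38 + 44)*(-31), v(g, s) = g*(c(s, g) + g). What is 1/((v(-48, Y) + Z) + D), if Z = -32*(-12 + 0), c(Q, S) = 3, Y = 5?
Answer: 1/2358 ≈ 0.00042409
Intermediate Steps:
Z = 384 (Z = -32*(-12) = 384)
v(g, s) = g*(3 + g)
D = -186 (D = 6*(-31) = -186)
1/((v(-48, Y) + Z) + D) = 1/((-48*(3 - 48) + 384) - 186) = 1/((-48*(-45) + 384) - 186) = 1/((2160 + 384) - 186) = 1/(2544 - 186) = 1/2358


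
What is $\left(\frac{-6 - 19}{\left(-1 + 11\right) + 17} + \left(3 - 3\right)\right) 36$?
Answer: $- \frac{100}{3} \approx -33.333$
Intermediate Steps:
$\left(\frac{-6 - 19}{\left(-1 + 11\right) + 17} + \left(3 - 3\right)\right) 36 = \left(- \frac{25}{10 + 17} + \left(3 - 3\right)\right) 36 = \left(- \frac{25}{27} + 0\right) 36 = \left(- \frac{25}{27}\right) 36 = - \frac{100}{3}$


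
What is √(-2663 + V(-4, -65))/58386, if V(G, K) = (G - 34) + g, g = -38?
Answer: I*√2739/58386 ≈ 0.00089637*I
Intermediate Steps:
V(G, K) = -72 + G (V(G, K) = (G - 34) - 38 = (-34 + G) - 38 = -72 + G)
√(-2663 + V(-4, -65))/58386 = √(-2663 + (-72 - 4))/58386 = √(-2663 - 76)*(1/58386) = √(-2739)*(1/58386) = (I*√2739)*(1/58386) = I*√2739/58386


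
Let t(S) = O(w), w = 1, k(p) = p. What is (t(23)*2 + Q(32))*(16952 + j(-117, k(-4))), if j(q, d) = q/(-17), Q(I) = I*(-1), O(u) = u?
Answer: -8649030/17 ≈ -5.0877e+5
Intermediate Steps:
t(S) = 1
Q(I) = -I
j(q, d) = -q/17 (j(q, d) = q*(-1/17) = -q/17)
(t(23)*2 + Q(32))*(16952 + j(-117, k(-4))) = (1*2 - 1*32)*(16952 - 1/17*(-117)) = (2 - 32)*(16952 + 117/17) = -30*288301/17 = -8649030/17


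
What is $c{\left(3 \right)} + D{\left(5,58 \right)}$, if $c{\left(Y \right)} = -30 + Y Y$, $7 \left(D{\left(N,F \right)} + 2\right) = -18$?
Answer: $- \frac{179}{7} \approx -25.571$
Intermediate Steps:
$D{\left(N,F \right)} = - \frac{32}{7}$ ($D{\left(N,F \right)} = -2 + \frac{1}{7} \left(-18\right) = -2 - \frac{18}{7} = - \frac{32}{7}$)
$c{\left(Y \right)} = -30 + Y^{2}$
$c{\left(3 \right)} + D{\left(5,58 \right)} = \left(-30 + 3^{2}\right) - \frac{32}{7} = \left(-30 + 9\right) - \frac{32}{7} = -21 - \frac{32}{7} = - \frac{179}{7}$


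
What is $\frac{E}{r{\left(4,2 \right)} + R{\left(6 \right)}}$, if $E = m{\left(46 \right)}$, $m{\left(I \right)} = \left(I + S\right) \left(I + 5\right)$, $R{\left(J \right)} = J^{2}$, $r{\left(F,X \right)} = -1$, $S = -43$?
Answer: $\frac{153}{35} \approx 4.3714$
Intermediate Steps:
$m{\left(I \right)} = \left(-43 + I\right) \left(5 + I\right)$ ($m{\left(I \right)} = \left(I - 43\right) \left(I + 5\right) = \left(-43 + I\right) \left(5 + I\right)$)
$E = 153$ ($E = -215 + 46^{2} - 1748 = -215 + 2116 - 1748 = 153$)
$\frac{E}{r{\left(4,2 \right)} + R{\left(6 \right)}} = \frac{1}{-1 + 6^{2}} \cdot 153 = \frac{1}{-1 + 36} \cdot 153 = \frac{1}{35} \cdot 153 = \frac{153}{35}$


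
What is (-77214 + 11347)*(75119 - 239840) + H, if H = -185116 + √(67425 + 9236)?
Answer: 10849492991 + √76661 ≈ 1.0849e+10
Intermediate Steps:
H = -185116 + √76661 ≈ -1.8484e+5
(-77214 + 11347)*(75119 - 239840) + H = (-77214 + 11347)*(75119 - 239840) + (-185116 + √76661) = -65867*(-164721) + (-185116 + √76661) = 10849678107 + (-185116 + √76661) = 10849492991 + √76661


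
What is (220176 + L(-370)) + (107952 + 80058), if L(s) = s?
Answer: 407816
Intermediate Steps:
(220176 + L(-370)) + (107952 + 80058) = (220176 - 370) + (107952 + 80058) = 219806 + 188010 = 407816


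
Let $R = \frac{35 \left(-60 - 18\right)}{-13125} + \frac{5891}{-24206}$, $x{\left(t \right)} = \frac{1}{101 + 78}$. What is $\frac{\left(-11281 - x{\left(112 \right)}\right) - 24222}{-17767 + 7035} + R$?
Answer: $\frac{2377896216621}{726568808875} \approx 3.2728$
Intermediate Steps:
$x{\left(t \right)} = \frac{1}{179}$
$R = - \frac{107019}{3025750}$ ($R = 35 \left(-78\right) \left(- \frac{1}{13125}\right) + 5891 \left(- \frac{1}{24206}\right) = \left(-2730\right) \left(- \frac{1}{13125}\right) - \frac{5891}{24206} = \frac{26}{125} - \frac{5891}{24206} = - \frac{107019}{3025750} \approx -0.035369$)
$\frac{\left(-11281 - x{\left(112 \right)}\right) - 24222}{-17767 + 7035} + R = \frac{\left(-11281 - \frac{1}{179}\right) - 24222}{-17767 + 7035} - \frac{107019}{3025750} = \frac{\left(-11281 - \frac{1}{179}\right) - 24222}{-10732} - \frac{107019}{3025750} = \left(- \frac{2019300}{179} - 24222\right) \left(- \frac{1}{10732}\right) - \frac{107019}{3025750} = \left(- \frac{6355038}{179}\right) \left(- \frac{1}{10732}\right) - \frac{107019}{3025750} = \frac{3177519}{960514} - \frac{107019}{3025750} = \frac{2377896216621}{726568808875}$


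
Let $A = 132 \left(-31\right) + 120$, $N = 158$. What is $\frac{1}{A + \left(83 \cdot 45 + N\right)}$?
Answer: $- \frac{1}{79} \approx -0.012658$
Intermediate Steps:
$A = -3972$ ($A = -4092 + 120 = -3972$)
$\frac{1}{A + \left(83 \cdot 45 + N\right)} = \frac{1}{-3972 + \left(83 \cdot 45 + 158\right)} = \frac{1}{-3972 + \left(3735 + 158\right)} = \frac{1}{-3972 + 3893} = \frac{1}{-79} = - \frac{1}{79}$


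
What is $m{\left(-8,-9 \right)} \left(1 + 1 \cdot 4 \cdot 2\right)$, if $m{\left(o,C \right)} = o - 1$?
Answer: $-81$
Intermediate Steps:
$m{\left(o,C \right)} = -1 + o$
$m{\left(-8,-9 \right)} \left(1 + 1 \cdot 4 \cdot 2\right) = \left(-1 - 8\right) \left(1 + 1 \cdot 4 \cdot 2\right) = - 9 \left(1 + 4 \cdot 2\right) = - 9 \left(1 + 8\right) = \left(-9\right) 9 = -81$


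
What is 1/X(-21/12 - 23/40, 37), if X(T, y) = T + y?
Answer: 40/1387 ≈ 0.028839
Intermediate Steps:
1/X(-21/12 - 23/40, 37) = 1/((-21/12 - 23/40) + 37) = 1/((-21*1/12 - 23*1/40) + 37) = 1/((-7/4 - 23/40) + 37) = 1/(-93/40 + 37) = 1/(1387/40) = 40/1387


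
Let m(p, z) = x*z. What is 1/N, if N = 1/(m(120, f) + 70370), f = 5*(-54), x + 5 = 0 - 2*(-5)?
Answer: 69020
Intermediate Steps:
x = 5 (x = -5 + (0 - 2*(-5)) = -5 + (0 + 10) = -5 + 10 = 5)
f = -270
m(p, z) = 5*z
N = 1/69020 (N = 1/(5*(-270) + 70370) = 1/(-1350 + 70370) = 1/69020 ≈ 1.4489e-5)
1/N = 1/(1/69020) = 69020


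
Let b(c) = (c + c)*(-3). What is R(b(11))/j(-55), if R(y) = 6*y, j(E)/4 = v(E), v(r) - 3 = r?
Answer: 99/52 ≈ 1.9038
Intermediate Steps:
v(r) = 3 + r
b(c) = -6*c (b(c) = (2*c)*(-3) = -6*c)
j(E) = 12 + 4*E (j(E) = 4*(3 + E) = 12 + 4*E)
R(b(11))/j(-55) = (6*(-6*11))/(12 + 4*(-55)) = (6*(-66))/(12 - 220) = -396/(-208) = -396*(-1/208) = 99/52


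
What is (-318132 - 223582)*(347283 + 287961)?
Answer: -344120568216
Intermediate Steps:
(-318132 - 223582)*(347283 + 287961) = -541714*635244 = -344120568216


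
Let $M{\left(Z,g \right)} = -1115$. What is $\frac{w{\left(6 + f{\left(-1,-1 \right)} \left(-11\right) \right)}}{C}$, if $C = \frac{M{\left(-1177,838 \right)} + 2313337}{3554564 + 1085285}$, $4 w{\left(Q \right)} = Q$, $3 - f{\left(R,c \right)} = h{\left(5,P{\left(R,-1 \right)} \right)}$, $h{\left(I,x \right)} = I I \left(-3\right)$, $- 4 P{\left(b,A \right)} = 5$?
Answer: $- \frac{988287837}{2312222} \approx -427.42$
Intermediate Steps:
$P{\left(b,A \right)} = - \frac{5}{4}$ ($P{\left(b,A \right)} = \left(- \frac{1}{4}\right) 5 = - \frac{5}{4}$)
$h{\left(I,x \right)} = - 3 I^{2}$ ($h{\left(I,x \right)} = I^{2} \left(-3\right) = - 3 I^{2}$)
$f{\left(R,c \right)} = 78$ ($f{\left(R,c \right)} = 3 - - 3 \cdot 5^{2} = 3 - \left(-3\right) 25 = 3 - -75 = 3 + 75 = 78$)
$w{\left(Q \right)} = \frac{Q}{4}$
$C = \frac{2312222}{4639849}$ ($C = \frac{-1115 + 2313337}{3554564 + 1085285} = \frac{2312222}{4639849} \approx 0.49834$)
$\frac{w{\left(6 + f{\left(-1,-1 \right)} \left(-11\right) \right)}}{C} = \frac{\frac{1}{4} \left(6 + 78 \left(-11\right)\right)}{\frac{2312222}{4639849}} = \frac{6 - 858}{4} \cdot \frac{4639849}{2312222} = \frac{1}{4} \left(-852\right) \frac{4639849}{2312222} = \left(-213\right) \frac{4639849}{2312222} = - \frac{988287837}{2312222}$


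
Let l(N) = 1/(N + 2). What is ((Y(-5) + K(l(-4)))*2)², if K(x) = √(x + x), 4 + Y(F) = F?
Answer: 320 - 72*I ≈ 320.0 - 72.0*I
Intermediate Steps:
l(N) = 1/(2 + N)
Y(F) = -4 + F
K(x) = √2*√x (K(x) = √(2*x) = √2*√x)
((Y(-5) + K(l(-4)))*2)² = (((-4 - 5) + √2*√(1/(2 - 4)))*2)² = ((-9 + √2*√(1/(-2)))*2)² = ((-9 + √2*√(-½))*2)² = ((-9 + √2*(I*√2/2))*2)² = ((-9 + I)*2)² = (-18 + 2*I)²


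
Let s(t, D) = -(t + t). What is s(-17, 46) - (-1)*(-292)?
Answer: -258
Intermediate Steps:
s(t, D) = -2*t
s(-17, 46) - (-1)*(-292) = -2*(-17) - (-1)*(-292) = 34 - 1*292 = 34 - 292 = -258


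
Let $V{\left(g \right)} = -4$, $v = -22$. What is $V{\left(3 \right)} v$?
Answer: $88$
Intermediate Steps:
$V{\left(3 \right)} v = \left(-4\right) \left(-22\right) = 88$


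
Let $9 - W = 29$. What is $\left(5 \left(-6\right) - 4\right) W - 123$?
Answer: $557$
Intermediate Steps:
$W = -20$ ($W = 9 - 29 = -20$)
$\left(5 \left(-6\right) - 4\right) W - 123 = \left(5 \left(-6\right) - 4\right) \left(-20\right) - 123 = \left(-30 - 4\right) \left(-20\right) - 123 = \left(-34\right) \left(-20\right) - 123 = 680 - 123 = 557$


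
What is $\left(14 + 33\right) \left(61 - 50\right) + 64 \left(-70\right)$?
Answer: $-3963$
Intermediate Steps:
$\left(14 + 33\right) \left(61 - 50\right) + 64 \left(-70\right) = 47 \cdot 11 - 4480 = 517 - 4480 = -3963$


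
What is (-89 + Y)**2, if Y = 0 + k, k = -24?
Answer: 12769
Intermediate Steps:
Y = -24 (Y = 0 - 24 = -24)
(-89 + Y)**2 = (-89 - 24)**2 = (-113)**2 = 12769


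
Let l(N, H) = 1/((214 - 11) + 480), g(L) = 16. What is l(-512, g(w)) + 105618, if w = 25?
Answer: 72137095/683 ≈ 1.0562e+5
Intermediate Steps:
l(N, H) = 1/683 (l(N, H) = 1/(203 + 480) = 1/683)
l(-512, g(w)) + 105618 = 1/683 + 105618 = 72137095/683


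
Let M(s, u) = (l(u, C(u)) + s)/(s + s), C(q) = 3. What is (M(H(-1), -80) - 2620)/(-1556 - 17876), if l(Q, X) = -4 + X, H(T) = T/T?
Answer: 655/4858 ≈ 0.13483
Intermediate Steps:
H(T) = 1
M(s, u) = (-1 + s)/(2*s) (M(s, u) = ((-4 + 3) + s)/(s + s) = (-1 + s)/((2*s)) = (-1 + s)*(1/(2*s)) = (-1 + s)/(2*s))
(M(H(-1), -80) - 2620)/(-1556 - 17876) = ((½)*(-1 + 1)/1 - 2620)/(-1556 - 17876) = ((½)*1*0 - 2620)/(-19432) = (0 - 2620)*(-1/19432) = -2620*(-1/19432) = 655/4858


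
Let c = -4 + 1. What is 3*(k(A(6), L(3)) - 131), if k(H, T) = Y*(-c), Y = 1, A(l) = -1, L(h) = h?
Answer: -384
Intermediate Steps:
c = -3
k(H, T) = 3 (k(H, T) = 1*(-1*(-3)) = 1*3 = 3)
3*(k(A(6), L(3)) - 131) = 3*(3 - 131) = 3*(-128) = -384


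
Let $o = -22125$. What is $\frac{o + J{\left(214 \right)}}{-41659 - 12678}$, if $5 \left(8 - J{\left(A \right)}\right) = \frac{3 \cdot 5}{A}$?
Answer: $\frac{4733041}{11628118} \approx 0.40703$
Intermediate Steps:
$J{\left(A \right)} = 8 - \frac{3}{A}$ ($J{\left(A \right)} = 8 - \frac{3 \cdot 5 \frac{1}{A}}{5} = 8 - \frac{15 \frac{1}{A}}{5} = 8 - \frac{3}{A}$)
$\frac{o + J{\left(214 \right)}}{-41659 - 12678} = \frac{-22125 + \left(8 - \frac{3}{214}\right)}{-41659 - 12678} = \frac{-22125 + \left(8 - \frac{3}{214}\right)}{-54337} = \left(-22125 + \left(8 - \frac{3}{214}\right)\right) \left(- \frac{1}{54337}\right) = \left(-22125 + \frac{1709}{214}\right) \left(- \frac{1}{54337}\right) = \left(- \frac{4733041}{214}\right) \left(- \frac{1}{54337}\right) = \frac{4733041}{11628118}$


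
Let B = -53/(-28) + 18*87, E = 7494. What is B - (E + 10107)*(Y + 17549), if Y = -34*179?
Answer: -5649243463/28 ≈ -2.0176e+8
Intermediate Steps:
Y = -6086
B = 43901/28 (B = -53*(-1/28) + 1566 = 53/28 + 1566 = 43901/28 ≈ 1567.9)
B - (E + 10107)*(Y + 17549) = 43901/28 - (7494 + 10107)*(-6086 + 17549) = 43901/28 - 17601*11463 = 43901/28 - 1*201760263 = 43901/28 - 201760263 = -5649243463/28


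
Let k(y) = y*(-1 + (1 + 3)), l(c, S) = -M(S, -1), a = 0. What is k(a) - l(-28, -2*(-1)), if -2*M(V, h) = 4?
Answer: -2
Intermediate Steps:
M(V, h) = -2 (M(V, h) = -½*4 = -2)
l(c, S) = 2 (l(c, S) = -1*(-2) = 2)
k(y) = 3*y (k(y) = y*(-1 + 4) = y*3 = 3*y)
k(a) - l(-28, -2*(-1)) = 3*0 - 1*2 = 0 - 2 = -2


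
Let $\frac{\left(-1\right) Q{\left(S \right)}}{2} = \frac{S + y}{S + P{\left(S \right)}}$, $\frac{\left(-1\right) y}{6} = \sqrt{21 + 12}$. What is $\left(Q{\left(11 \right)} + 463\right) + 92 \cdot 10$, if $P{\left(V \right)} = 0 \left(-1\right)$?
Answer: $1381 + \frac{12 \sqrt{33}}{11} \approx 1387.3$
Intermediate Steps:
$P{\left(V \right)} = 0$
$y = - 6 \sqrt{33}$ ($y = - 6 \sqrt{21 + 12} = - 6 \sqrt{33} \approx -34.467$)
$Q{\left(S \right)} = - \frac{2 \left(S - 6 \sqrt{33}\right)}{S}$ ($Q{\left(S \right)} = - 2 \frac{S - 6 \sqrt{33}}{S + 0} = - 2 \frac{S - 6 \sqrt{33}}{S} = - \frac{2 \left(S - 6 \sqrt{33}\right)}{S}$)
$\left(Q{\left(11 \right)} + 463\right) + 92 \cdot 10 = \left(\left(-2 + \frac{12 \sqrt{33}}{11}\right) + 463\right) + 92 \cdot 10 = \left(\left(-2 + 12 \sqrt{33} \cdot \frac{1}{11}\right) + 463\right) + 920 = \left(\left(-2 + \frac{12 \sqrt{33}}{11}\right) + 463\right) + 920 = \left(461 + \frac{12 \sqrt{33}}{11}\right) + 920 = 1381 + \frac{12 \sqrt{33}}{11}$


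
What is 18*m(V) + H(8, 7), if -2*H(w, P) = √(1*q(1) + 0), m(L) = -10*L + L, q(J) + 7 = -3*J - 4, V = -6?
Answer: 972 - I*√14/2 ≈ 972.0 - 1.8708*I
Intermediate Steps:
q(J) = -11 - 3*J (q(J) = -7 + (-3*J - 4) = -7 + (-4 - 3*J) = -11 - 3*J)
m(L) = -9*L
H(w, P) = -I*√14/2 (H(w, P) = -√(1*(-11 - 3*1) + 0)/2 = -√(1*(-11 - 3) + 0)/2 = -√(1*(-14) + 0)/2 = -√(-14 + 0)/2 = -I*√14/2)
18*m(V) + H(8, 7) = 18*(-9*(-6)) - I*√14/2 = 18*54 - I*√14/2 = 972 - I*√14/2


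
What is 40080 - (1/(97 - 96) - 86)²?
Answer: 32855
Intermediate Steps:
40080 - (1/(97 - 96) - 86)² = 40080 - (1/1 - 86)² = 40080 - (1 - 86)² = 40080 - 1*(-85)² = 40080 - 1*7225 = 40080 - 7225 = 32855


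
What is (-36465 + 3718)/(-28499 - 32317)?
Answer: 32747/60816 ≈ 0.53846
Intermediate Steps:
(-36465 + 3718)/(-28499 - 32317) = -32747/(-60816) = -32747*(-1/60816) = 32747/60816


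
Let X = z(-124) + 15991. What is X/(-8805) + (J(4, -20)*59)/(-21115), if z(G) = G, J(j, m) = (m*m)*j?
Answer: -77748247/12394505 ≈ -6.2728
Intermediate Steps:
J(j, m) = j*m² (J(j, m) = m²*j = j*m²)
X = 15867 (X = -124 + 15991 = 15867)
X/(-8805) + (J(4, -20)*59)/(-21115) = 15867/(-8805) + ((4*(-20)²)*59)/(-21115) = 15867*(-1/8805) + ((4*400)*59)*(-1/21115) = -5289/2935 + (1600*59)*(-1/21115) = -5289/2935 + 94400*(-1/21115) = -5289/2935 - 18880/4223 = -77748247/12394505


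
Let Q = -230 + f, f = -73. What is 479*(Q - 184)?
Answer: -233273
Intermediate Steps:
Q = -303 (Q = -230 - 73 = -303)
479*(Q - 184) = 479*(-303 - 184) = 479*(-487) = -233273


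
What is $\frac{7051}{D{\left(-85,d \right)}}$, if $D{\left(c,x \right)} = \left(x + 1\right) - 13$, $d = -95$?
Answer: $- \frac{7051}{107} \approx -65.897$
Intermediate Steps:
$D{\left(c,x \right)} = -12 + x$ ($D{\left(c,x \right)} = \left(1 + x\right) - 13 = -12 + x$)
$\frac{7051}{D{\left(-85,d \right)}} = \frac{7051}{-12 - 95} = \frac{7051}{-107} = 7051 \left(- \frac{1}{107}\right) = - \frac{7051}{107}$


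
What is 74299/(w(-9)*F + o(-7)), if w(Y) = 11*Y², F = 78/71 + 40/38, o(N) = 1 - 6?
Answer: 100229351/2578937 ≈ 38.865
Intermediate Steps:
o(N) = -5
F = 2902/1349 (F = 78*(1/71) + 40*(1/38) = 78/71 + 20/19 = 2902/1349 ≈ 2.1512)
74299/(w(-9)*F + o(-7)) = 74299/((11*(-9)²)*(2902/1349) - 5) = 74299/((11*81)*(2902/1349) - 5) = 74299/(891*(2902/1349) - 5) = 74299/(2585682/1349 - 5) = 74299/(2578937/1349) = 74299*(1349/2578937) = 100229351/2578937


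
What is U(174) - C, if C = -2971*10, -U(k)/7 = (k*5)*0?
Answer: 29710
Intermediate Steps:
U(k) = 0 (U(k) = -7*k*5*0 = -7*5*k*0 = -7*0 = 0)
C = -29710
U(174) - C = 0 - 1*(-29710) = 0 + 29710 = 29710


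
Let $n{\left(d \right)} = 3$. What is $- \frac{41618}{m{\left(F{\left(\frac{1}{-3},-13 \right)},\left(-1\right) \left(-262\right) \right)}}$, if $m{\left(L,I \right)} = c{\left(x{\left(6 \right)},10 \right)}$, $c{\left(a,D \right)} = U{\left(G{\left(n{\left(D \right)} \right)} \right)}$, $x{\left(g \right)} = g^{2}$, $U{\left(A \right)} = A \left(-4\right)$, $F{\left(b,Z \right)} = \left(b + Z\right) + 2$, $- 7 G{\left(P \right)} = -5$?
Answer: $\frac{145663}{10} \approx 14566.0$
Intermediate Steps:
$G{\left(P \right)} = \frac{5}{7}$ ($G{\left(P \right)} = \left(- \frac{1}{7}\right) \left(-5\right) = \frac{5}{7}$)
$F{\left(b,Z \right)} = 2 + Z + b$ ($F{\left(b,Z \right)} = \left(Z + b\right) + 2 = 2 + Z + b$)
$U{\left(A \right)} = - 4 A$
$c{\left(a,D \right)} = - \frac{20}{7}$ ($c{\left(a,D \right)} = \left(-4\right) \frac{5}{7} = - \frac{20}{7}$)
$m{\left(L,I \right)} = - \frac{20}{7}$
$- \frac{41618}{m{\left(F{\left(\frac{1}{-3},-13 \right)},\left(-1\right) \left(-262\right) \right)}} = - \frac{41618}{- \frac{20}{7}} = \left(-41618\right) \left(- \frac{7}{20}\right) = \frac{145663}{10}$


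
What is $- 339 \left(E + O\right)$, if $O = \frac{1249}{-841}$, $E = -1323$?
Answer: $\frac{377609388}{841} \approx 4.49 \cdot 10^{5}$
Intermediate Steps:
$O = - \frac{1249}{841}$ ($O = 1249 \left(- \frac{1}{841}\right) = - \frac{1249}{841} \approx -1.4851$)
$- 339 \left(E + O\right) = - 339 \left(-1323 - \frac{1249}{841}\right) = \left(-339\right) \left(- \frac{1113892}{841}\right) = \frac{377609388}{841}$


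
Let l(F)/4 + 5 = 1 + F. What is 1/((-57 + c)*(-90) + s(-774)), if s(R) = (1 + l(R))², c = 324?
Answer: 1/9654291 ≈ 1.0358e-7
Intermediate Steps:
l(F) = -16 + 4*F (l(F) = -20 + 4*(1 + F) = -20 + (4 + 4*F) = -16 + 4*F)
s(R) = (-15 + 4*R)² (s(R) = (1 + (-16 + 4*R))² = (-15 + 4*R)²)
1/((-57 + c)*(-90) + s(-774)) = 1/((-57 + 324)*(-90) + (-15 + 4*(-774))²) = 1/(267*(-90) + (-15 - 3096)²) = 1/(-24030 + (-3111)²) = 1/(-24030 + 9678321) = 1/9654291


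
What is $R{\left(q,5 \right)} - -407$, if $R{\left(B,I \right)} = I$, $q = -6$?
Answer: $412$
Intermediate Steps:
$R{\left(q,5 \right)} - -407 = 5 - -407 = 5 + 407 = 412$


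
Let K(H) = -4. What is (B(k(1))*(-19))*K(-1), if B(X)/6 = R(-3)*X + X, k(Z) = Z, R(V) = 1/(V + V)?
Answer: 380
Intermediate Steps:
R(V) = 1/(2*V)
B(X) = 5*X (B(X) = 6*(((½)/(-3))*X + X) = 6*(((½)*(-⅓))*X + X) = 6*(-X/6 + X) = 6*(5*X/6) = 5*X)
(B(k(1))*(-19))*K(-1) = ((5*1)*(-19))*(-4) = (5*(-19))*(-4) = -95*(-4) = 380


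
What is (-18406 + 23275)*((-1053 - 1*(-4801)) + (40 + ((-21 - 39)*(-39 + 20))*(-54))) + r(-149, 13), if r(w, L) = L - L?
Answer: -281291868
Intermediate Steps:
r(w, L) = 0
(-18406 + 23275)*((-1053 - 1*(-4801)) + (40 + ((-21 - 39)*(-39 + 20))*(-54))) + r(-149, 13) = (-18406 + 23275)*((-1053 - 1*(-4801)) + (40 + ((-21 - 39)*(-39 + 20))*(-54))) + 0 = 4869*((-1053 + 4801) + (40 - 60*(-19)*(-54))) + 0 = 4869*(3748 + (40 + 1140*(-54))) + 0 = 4869*(3748 + (40 - 61560)) + 0 = 4869*(3748 - 61520) + 0 = 4869*(-57772) + 0 = -281291868 + 0 = -281291868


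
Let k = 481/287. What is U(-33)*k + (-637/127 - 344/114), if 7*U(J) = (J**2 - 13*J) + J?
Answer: 5053879738/14543151 ≈ 347.51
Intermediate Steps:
U(J) = -12*J/7 + J**2/7 (U(J) = ((J**2 - 13*J) + J)/7 = (J**2 - 12*J)/7 = -12*J/7 + J**2/7)
k = 481/287 (k = 481*(1/287) = 481/287 ≈ 1.6760)
U(-33)*k + (-637/127 - 344/114) = ((1/7)*(-33)*(-12 - 33))*(481/287) + (-637/127 - 344/114) = ((1/7)*(-33)*(-45))*(481/287) + (-637*1/127 - 344*1/114) = (1485/7)*(481/287) + (-637/127 - 172/57) = 714285/2009 - 58153/7239 = 5053879738/14543151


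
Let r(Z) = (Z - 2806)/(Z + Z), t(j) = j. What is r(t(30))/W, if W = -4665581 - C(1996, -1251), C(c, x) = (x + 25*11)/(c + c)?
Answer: 346306/34921871955 ≈ 9.9166e-6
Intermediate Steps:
C(c, x) = (275 + x)/(2*c) (C(c, x) = (x + 275)/((2*c)) = (275 + x)*(1/(2*c)) = (275 + x)/(2*c))
W = -2328124797/499 (W = -4665581 - (275 - 1251)/(2*1996) = -4665581 - (-976)/(2*1996) = -4665581 - 1*(-122/499) = -4665581 + 122/499 = -2328124797/499 ≈ -4.6656e+6)
r(Z) = (-2806 + Z)/(2*Z) (r(Z) = (-2806 + Z)/((2*Z)) = (-2806 + Z)*(1/(2*Z)) = (-2806 + Z)/(2*Z))
r(t(30))/W = ((1/2)*(-2806 + 30)/30)/(-2328124797/499) = ((1/2)*(1/30)*(-2776))*(-499/2328124797) = -694/15*(-499/2328124797) = 346306/34921871955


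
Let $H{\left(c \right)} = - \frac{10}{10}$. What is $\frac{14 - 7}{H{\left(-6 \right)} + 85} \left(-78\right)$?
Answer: $- \frac{13}{2} \approx -6.5$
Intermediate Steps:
$H{\left(c \right)} = -1$ ($H{\left(c \right)} = \left(-10\right) \frac{1}{10} = -1$)
$\frac{14 - 7}{H{\left(-6 \right)} + 85} \left(-78\right) = \frac{14 - 7}{-1 + 85} \left(-78\right) = \frac{1}{84} \cdot 7 \left(-78\right) = \frac{1}{12} \left(-78\right) = - \frac{13}{2}$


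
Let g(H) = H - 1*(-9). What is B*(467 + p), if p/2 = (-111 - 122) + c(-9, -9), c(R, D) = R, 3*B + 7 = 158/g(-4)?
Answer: -697/5 ≈ -139.40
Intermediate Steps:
g(H) = 9 + H (g(H) = H + 9 = 9 + H)
B = 41/5 (B = -7/3 + (158/(9 - 4))/3 = -7/3 + (158/5)/3 = -7/3 + (158*(⅕))/3 = -7/3 + (⅓)*(158/5) = -7/3 + 158/15 = 41/5 ≈ 8.2000)
p = -484 (p = 2*((-111 - 122) - 9) = 2*(-233 - 9) = 2*(-242) = -484)
B*(467 + p) = 41*(467 - 484)/5 = (41/5)*(-17) = -697/5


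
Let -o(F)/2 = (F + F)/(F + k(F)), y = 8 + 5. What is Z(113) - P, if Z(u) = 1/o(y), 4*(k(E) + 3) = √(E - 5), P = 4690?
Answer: -121945/26 - √2/104 ≈ -4690.2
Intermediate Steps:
k(E) = -3 + √(-5 + E)/4 (k(E) = -3 + √(E - 5)/4 = -3 + √(-5 + E)/4)
y = 13
o(F) = -4*F/(-3 + F + √(-5 + F)/4) (o(F) = -2*(F + F)/(F + (-3 + √(-5 + F)/4)) = -2*2*F/(-3 + F + √(-5 + F)/4) = -4*F/(-3 + F + √(-5 + F)/4))
Z(u) = -5/26 - √2/104 (Z(u) = 1/(-16*13/(-12 + √(-5 + 13) + 4*13)) = 1/(-16*13/(-12 + √8 + 52)) = 1/(-16*13/(-12 + 2*√2 + 52)) = 1/(-16*13/(40 + 2*√2)) = 1/(-208/(40 + 2*√2)) = -5/26 - √2/104)
Z(113) - P = (-5/26 - √2/104) - 1*4690 = (-5/26 - √2/104) - 4690 = -121945/26 - √2/104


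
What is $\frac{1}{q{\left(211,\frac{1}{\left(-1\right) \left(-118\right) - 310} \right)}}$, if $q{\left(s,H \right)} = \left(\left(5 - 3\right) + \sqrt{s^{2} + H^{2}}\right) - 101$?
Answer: $\frac{3649536}{1279918081} + \frac{192 \sqrt{1641222145}}{1279918081} \approx 0.0089286$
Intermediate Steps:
$q{\left(s,H \right)} = -99 + \sqrt{H^{2} + s^{2}}$ ($q{\left(s,H \right)} = \left(2 + \sqrt{H^{2} + s^{2}}\right) - 101 = -99 + \sqrt{H^{2} + s^{2}}$)
$\frac{1}{q{\left(211,\frac{1}{\left(-1\right) \left(-118\right) - 310} \right)}} = \frac{1}{-99 + \sqrt{\left(\frac{1}{\left(-1\right) \left(-118\right) - 310}\right)^{2} + 211^{2}}} = \frac{1}{-99 + \sqrt{\left(\frac{1}{118 - 310}\right)^{2} + 44521}} = \frac{1}{-99 + \sqrt{\left(\frac{1}{-192}\right)^{2} + 44521}} = \frac{1}{-99 + \sqrt{\left(- \frac{1}{192}\right)^{2} + 44521}} = \frac{1}{-99 + \sqrt{\frac{1}{36864} + 44521}} = \frac{1}{-99 + \sqrt{\frac{1641222145}{36864}}} = \frac{1}{-99 + \frac{\sqrt{1641222145}}{192}}$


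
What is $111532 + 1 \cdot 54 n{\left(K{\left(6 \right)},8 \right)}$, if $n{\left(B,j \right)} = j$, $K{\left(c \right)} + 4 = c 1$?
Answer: $111964$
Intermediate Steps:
$K{\left(c \right)} = -4 + c$ ($K{\left(c \right)} = -4 + c 1 = -4 + c$)
$111532 + 1 \cdot 54 n{\left(K{\left(6 \right)},8 \right)} = 111532 + 1 \cdot 54 \cdot 8 = 111532 + 54 \cdot 8 = 111532 + 432 = 111964$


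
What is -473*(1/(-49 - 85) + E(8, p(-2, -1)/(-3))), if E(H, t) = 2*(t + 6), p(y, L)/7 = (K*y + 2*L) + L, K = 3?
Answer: -3422155/134 ≈ -25538.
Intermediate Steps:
p(y, L) = 21*L + 21*y (p(y, L) = 7*((3*y + 2*L) + L) = 7*((2*L + 3*y) + L) = 7*(3*L + 3*y) = 21*L + 21*y)
E(H, t) = 12 + 2*t (E(H, t) = 2*(6 + t) = 12 + 2*t)
-473*(1/(-49 - 85) + E(8, p(-2, -1)/(-3))) = -473*(1/(-49 - 85) + (12 + 2*((21*(-1) + 21*(-2))/(-3)))) = -473*(1/(-134) + (12 + 2*((-21 - 42)*(-⅓)))) = -473*(-1/134 + (12 + 2*(-63*(-⅓)))) = -473*(-1/134 + (12 + 2*21)) = -473*(-1/134 + (12 + 42)) = -473*(-1/134 + 54) = -473*7235/134 = -3422155/134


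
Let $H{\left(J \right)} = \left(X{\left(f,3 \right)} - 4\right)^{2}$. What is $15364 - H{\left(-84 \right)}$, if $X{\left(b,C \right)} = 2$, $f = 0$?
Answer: $15360$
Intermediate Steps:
$H{\left(J \right)} = 4$ ($H{\left(J \right)} = \left(2 - 4\right)^{2} = \left(-2\right)^{2} = 4$)
$15364 - H{\left(-84 \right)} = 15364 - 4 = 15360$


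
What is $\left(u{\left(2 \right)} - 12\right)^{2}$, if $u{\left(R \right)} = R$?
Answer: $100$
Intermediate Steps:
$\left(u{\left(2 \right)} - 12\right)^{2} = \left(2 - 12\right)^{2} = \left(-10\right)^{2} = 100$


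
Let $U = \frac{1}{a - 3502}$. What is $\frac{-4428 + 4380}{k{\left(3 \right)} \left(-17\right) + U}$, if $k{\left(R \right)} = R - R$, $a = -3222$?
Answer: $322752$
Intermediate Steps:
$k{\left(R \right)} = 0$
$U = - \frac{1}{6724}$ ($U = \frac{1}{-3222 - 3502} = \frac{1}{-6724} = - \frac{1}{6724} \approx -0.00014872$)
$\frac{-4428 + 4380}{k{\left(3 \right)} \left(-17\right) + U} = \frac{-4428 + 4380}{0 \left(-17\right) - \frac{1}{6724}} = - \frac{48}{0 - \frac{1}{6724}} = - \frac{48}{- \frac{1}{6724}} = \left(-48\right) \left(-6724\right) = 322752$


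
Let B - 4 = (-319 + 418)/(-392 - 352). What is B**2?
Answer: 919681/61504 ≈ 14.953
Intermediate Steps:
B = 959/248 (B = 4 + (-319 + 418)/(-392 - 352) = 4 + 99/(-744) = 4 + 99*(-1/744) = 4 - 33/248 = 959/248 ≈ 3.8669)
B**2 = (959/248)**2 = 919681/61504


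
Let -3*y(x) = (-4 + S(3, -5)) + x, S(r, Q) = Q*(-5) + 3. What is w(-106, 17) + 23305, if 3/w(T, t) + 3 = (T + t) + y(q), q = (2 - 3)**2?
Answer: 7014796/301 ≈ 23305.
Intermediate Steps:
S(r, Q) = 3 - 5*Q (S(r, Q) = -5*Q + 3 = 3 - 5*Q)
q = 1 (q = (-1)**2 = 1)
y(x) = -8 - x/3 (y(x) = -((-4 + (3 - 5*(-5))) + x)/3 = -((-4 + (3 + 25)) + x)/3 = -((-4 + 28) + x)/3 = -(24 + x)/3 = -8 - x/3)
w(T, t) = 3/(-34/3 + T + t) (w(T, t) = 3/(-3 + ((T + t) + (-8 - 1/3*1))) = 3/(-3 + ((T + t) + (-8 - 1/3))) = 3/(-3 + ((T + t) - 25/3)) = 3/(-3 + (-25/3 + T + t)) = 3/(-34/3 + T + t))
w(-106, 17) + 23305 = 9/(-34 + 3*(-106) + 3*17) + 23305 = 9/(-34 - 318 + 51) + 23305 = 9/(-301) + 23305 = 9*(-1/301) + 23305 = -9/301 + 23305 = 7014796/301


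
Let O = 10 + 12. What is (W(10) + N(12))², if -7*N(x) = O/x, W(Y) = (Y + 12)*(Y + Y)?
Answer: 341103961/1764 ≈ 1.9337e+5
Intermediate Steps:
O = 22
W(Y) = 2*Y*(12 + Y) (W(Y) = (12 + Y)*(2*Y) = 2*Y*(12 + Y))
N(x) = -22/(7*x)
(W(10) + N(12))² = (2*10*(12 + 10) - 22/7/12)² = (2*10*22 - 22/7*1/12)² = (440 - 11/42)² = (18469/42)² = 341103961/1764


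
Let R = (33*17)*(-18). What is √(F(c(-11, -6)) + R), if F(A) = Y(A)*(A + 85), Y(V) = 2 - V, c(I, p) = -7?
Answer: 18*I*√29 ≈ 96.933*I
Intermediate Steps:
F(A) = (2 - A)*(85 + A) (F(A) = (2 - A)*(A + 85) = (2 - A)*(85 + A))
R = -10098 (R = 561*(-18) = -10098)
√(F(c(-11, -6)) + R) = √(-(-2 - 7)*(85 - 7) - 10098) = √(-1*(-9)*78 - 10098) = √(702 - 10098) = √(-9396) = 18*I*√29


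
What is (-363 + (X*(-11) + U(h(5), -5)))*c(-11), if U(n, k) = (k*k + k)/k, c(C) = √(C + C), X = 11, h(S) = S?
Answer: -488*I*√22 ≈ -2288.9*I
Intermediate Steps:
c(C) = √2*√C (c(C) = √(2*C) = √2*√C)
U(n, k) = (k + k²)/k (U(n, k) = (k² + k)/k = (k + k²)/k)
(-363 + (X*(-11) + U(h(5), -5)))*c(-11) = (-363 + (11*(-11) + (1 - 5)))*(√2*√(-11)) = (-363 + (-121 - 4))*(√2*(I*√11)) = (-363 - 125)*(I*√22) = -488*I*√22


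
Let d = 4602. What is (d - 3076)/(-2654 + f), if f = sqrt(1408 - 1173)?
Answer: -4050004/7043481 - 1526*sqrt(235)/7043481 ≈ -0.57832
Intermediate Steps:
f = sqrt(235) ≈ 15.330
(d - 3076)/(-2654 + f) = (4602 - 3076)/(-2654 + sqrt(235)) = 1526/(-2654 + sqrt(235))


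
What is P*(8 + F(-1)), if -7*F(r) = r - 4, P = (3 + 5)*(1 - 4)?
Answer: -1464/7 ≈ -209.14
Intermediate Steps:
P = -24 (P = 8*(-3) = -24)
F(r) = 4/7 - r/7 (F(r) = -(r - 4)/7 = -(-4 + r)/7 = 4/7 - r/7)
P*(8 + F(-1)) = -24*(8 + (4/7 - ⅐*(-1))) = -24*(8 + (4/7 + ⅐)) = -24*(8 + 5/7) = -24*61/7 = -1464/7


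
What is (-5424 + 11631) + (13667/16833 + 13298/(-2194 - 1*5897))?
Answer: 9088753588/1464471 ≈ 6206.2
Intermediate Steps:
(-5424 + 11631) + (13667/16833 + 13298/(-2194 - 1*5897)) = 6207 + (13667*(1/16833) + 13298/(-2194 - 5897)) = 6207 + (13667/16833 + 13298/(-8091)) = 6207 + (13667/16833 + 13298*(-1/8091)) = 6207 + (13667/16833 - 13298/8091) = 6207 - 1217909/1464471 = 9088753588/1464471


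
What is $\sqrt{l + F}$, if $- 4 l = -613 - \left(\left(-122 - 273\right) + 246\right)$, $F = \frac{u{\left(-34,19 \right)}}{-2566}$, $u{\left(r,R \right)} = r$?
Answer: $\frac{\sqrt{190968135}}{1283} \approx 10.771$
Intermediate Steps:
$F = \frac{17}{1283}$ ($F = - \frac{34}{-2566} = \left(-34\right) \left(- \frac{1}{2566}\right) = \frac{17}{1283} \approx 0.01325$)
$l = 116$ ($l = - \frac{-613 - \left(\left(-122 - 273\right) + 246\right)}{4} = - \frac{-613 - \left(-395 + 246\right)}{4} = - \frac{-613 - -149}{4} = - \frac{-613 + 149}{4} = \left(- \frac{1}{4}\right) \left(-464\right) = 116$)
$\sqrt{l + F} = \sqrt{116 + \frac{17}{1283}} = \sqrt{\frac{148845}{1283}} = \frac{\sqrt{190968135}}{1283}$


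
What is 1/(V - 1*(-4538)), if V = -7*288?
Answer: 1/2522 ≈ 0.00039651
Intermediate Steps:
V = -2016
1/(V - 1*(-4538)) = 1/(-2016 - 1*(-4538)) = 1/(-2016 + 4538) = 1/2522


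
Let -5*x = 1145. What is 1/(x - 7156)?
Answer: -1/7385 ≈ -0.00013541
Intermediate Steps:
x = -229 (x = -⅕*1145 = -229)
1/(x - 7156) = 1/(-229 - 7156) = 1/(-7385) = -1/7385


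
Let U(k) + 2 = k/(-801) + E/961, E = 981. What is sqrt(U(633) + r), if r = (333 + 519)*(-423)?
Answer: I*sqrt(24690393119490)/8277 ≈ 600.33*I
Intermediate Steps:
U(k) = -941/961 - k/801 (U(k) = -2 + (k/(-801) + 981/961) = -2 + (k*(-1/801) + 981*(1/961)) = -2 + (-k/801 + 981/961) = -2 + (981/961 - k/801) = -941/961 - k/801)
r = -360396 (r = 852*(-423) = -360396)
sqrt(U(633) + r) = sqrt((-941/961 - 1/801*633) - 360396) = sqrt((-941/961 - 211/267) - 360396) = sqrt(-454018/256587 - 360396) = sqrt(-92473382470/256587) = I*sqrt(24690393119490)/8277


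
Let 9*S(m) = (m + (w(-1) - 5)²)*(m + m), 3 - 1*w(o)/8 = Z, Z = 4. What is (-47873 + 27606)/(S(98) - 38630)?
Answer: 60801/98446 ≈ 0.61761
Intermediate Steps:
w(o) = -8 (w(o) = 24 - 8*4 = 24 - 32 = -8)
S(m) = 2*m*(169 + m)/9 (S(m) = ((m + (-8 - 5)²)*(m + m))/9 = ((m + (-13)²)*(2*m))/9 = ((m + 169)*(2*m))/9 = ((169 + m)*(2*m))/9 = (2*m*(169 + m))/9 = 2*m*(169 + m)/9)
(-47873 + 27606)/(S(98) - 38630) = (-47873 + 27606)/((2/9)*98*(169 + 98) - 38630) = -20267/((2/9)*98*267 - 38630) = -20267/(17444/3 - 38630) = -20267/(-98446/3) = -20267*(-3/98446) = 60801/98446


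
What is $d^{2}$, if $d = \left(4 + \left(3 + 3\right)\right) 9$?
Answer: $8100$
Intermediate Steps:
$d = 90$ ($d = \left(4 + 6\right) 9 = 10 \cdot 9 = 90$)
$d^{2} = 90^{2} = 8100$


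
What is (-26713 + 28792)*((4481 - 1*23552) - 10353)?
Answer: -61172496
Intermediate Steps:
(-26713 + 28792)*((4481 - 1*23552) - 10353) = 2079*((4481 - 23552) - 10353) = 2079*(-19071 - 10353) = 2079*(-29424) = -61172496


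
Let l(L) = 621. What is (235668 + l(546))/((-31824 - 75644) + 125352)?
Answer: 236289/17884 ≈ 13.212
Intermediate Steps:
(235668 + l(546))/((-31824 - 75644) + 125352) = (235668 + 621)/((-31824 - 75644) + 125352) = 236289/(-107468 + 125352) = 236289/17884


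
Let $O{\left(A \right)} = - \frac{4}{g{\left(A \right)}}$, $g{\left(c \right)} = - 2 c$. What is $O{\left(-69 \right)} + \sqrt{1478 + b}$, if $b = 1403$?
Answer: $- \frac{2}{69} + \sqrt{2881} \approx 53.646$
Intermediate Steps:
$O{\left(A \right)} = \frac{2}{A}$ ($O{\left(A \right)} = - \frac{4}{\left(-2\right) A} = - 4 \left(- \frac{1}{2 A}\right) = \frac{2}{A}$)
$O{\left(-69 \right)} + \sqrt{1478 + b} = \frac{2}{-69} + \sqrt{1478 + 1403} = 2 \left(- \frac{1}{69}\right) + \sqrt{2881} = - \frac{2}{69} + \sqrt{2881}$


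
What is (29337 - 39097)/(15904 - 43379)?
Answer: 1952/5495 ≈ 0.35523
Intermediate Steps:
(29337 - 39097)/(15904 - 43379) = -9760/(-27475) = -9760*(-1/27475) = 1952/5495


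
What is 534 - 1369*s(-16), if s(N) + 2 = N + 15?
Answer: 4641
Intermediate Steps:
s(N) = 13 + N (s(N) = -2 + (N + 15) = -2 + (15 + N) = 13 + N)
534 - 1369*s(-16) = 534 - 1369*(13 - 16) = 534 - 1369*(-3) = 534 + 4107 = 4641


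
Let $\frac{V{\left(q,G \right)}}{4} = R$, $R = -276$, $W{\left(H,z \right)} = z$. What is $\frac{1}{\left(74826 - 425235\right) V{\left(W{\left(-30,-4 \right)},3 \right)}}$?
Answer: $\frac{1}{386851536} \approx 2.585 \cdot 10^{-9}$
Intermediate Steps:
$V{\left(q,G \right)} = -1104$ ($V{\left(q,G \right)} = 4 \left(-276\right) = -1104$)
$\frac{1}{\left(74826 - 425235\right) V{\left(W{\left(-30,-4 \right)},3 \right)}} = \frac{1}{\left(74826 - 425235\right) \left(-1104\right)} = \frac{1}{74826 - 425235} \left(- \frac{1}{1104}\right) = \frac{1}{-350409} \left(- \frac{1}{1104}\right) = \left(- \frac{1}{350409}\right) \left(- \frac{1}{1104}\right) = \frac{1}{386851536}$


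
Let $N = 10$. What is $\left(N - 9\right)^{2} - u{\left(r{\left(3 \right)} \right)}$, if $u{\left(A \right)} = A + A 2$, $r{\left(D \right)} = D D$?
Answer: $-26$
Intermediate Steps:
$r{\left(D \right)} = D^{2}$
$u{\left(A \right)} = 3 A$ ($u{\left(A \right)} = A + 2 A = 3 A$)
$\left(N - 9\right)^{2} - u{\left(r{\left(3 \right)} \right)} = \left(10 - 9\right)^{2} - 3 \cdot 3^{2} = 1^{2} - 3 \cdot 9 = 1 - 27 = -26$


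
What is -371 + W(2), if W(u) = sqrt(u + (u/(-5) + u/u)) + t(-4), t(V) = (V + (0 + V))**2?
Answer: -307 + sqrt(65)/5 ≈ -305.39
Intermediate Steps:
t(V) = 4*V**2 (t(V) = (V + V)**2 = (2*V)**2 = 4*V**2)
W(u) = 64 + sqrt(1 + 4*u/5) (W(u) = sqrt(u + (u/(-5) + u/u)) + 4*(-4)**2 = sqrt(u + (u*(-1/5) + 1)) + 4*16 = sqrt(u + (-u/5 + 1)) + 64 = sqrt(u + (1 - u/5)) + 64 = sqrt(1 + 4*u/5) + 64 = 64 + sqrt(1 + 4*u/5))
-371 + W(2) = -371 + (64 + sqrt(25 + 20*2)/5) = -371 + (64 + sqrt(25 + 40)/5) = -371 + (64 + sqrt(65)/5) = -307 + sqrt(65)/5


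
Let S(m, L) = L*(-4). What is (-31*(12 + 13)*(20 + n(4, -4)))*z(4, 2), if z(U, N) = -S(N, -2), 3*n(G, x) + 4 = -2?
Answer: 111600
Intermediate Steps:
S(m, L) = -4*L
n(G, x) = -2 (n(G, x) = -4/3 + (⅓)*(-2) = -4/3 - ⅔ = -2)
z(U, N) = -8 (z(U, N) = -(-4)*(-2) = -1*8 = -8)
(-31*(12 + 13)*(20 + n(4, -4)))*z(4, 2) = -31*(12 + 13)*(20 - 2)*(-8) = -775*18*(-8) = -31*450*(-8) = -13950*(-8) = 111600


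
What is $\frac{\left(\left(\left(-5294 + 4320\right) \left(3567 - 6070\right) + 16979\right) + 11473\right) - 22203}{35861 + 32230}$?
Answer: $\frac{2444171}{68091} \approx 35.896$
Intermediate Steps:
$\frac{\left(\left(\left(-5294 + 4320\right) \left(3567 - 6070\right) + 16979\right) + 11473\right) - 22203}{35861 + 32230} = \frac{\left(\left(\left(-974\right) \left(-2503\right) + 16979\right) + 11473\right) - 22203}{68091} = \left(\left(\left(2437922 + 16979\right) + 11473\right) - 22203\right) \frac{1}{68091} = \left(\left(2454901 + 11473\right) - 22203\right) \frac{1}{68091} = \left(2466374 - 22203\right) \frac{1}{68091} = 2444171 \cdot \frac{1}{68091} = \frac{2444171}{68091}$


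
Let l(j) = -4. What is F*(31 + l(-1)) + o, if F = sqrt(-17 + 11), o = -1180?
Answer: -1180 + 27*I*sqrt(6) ≈ -1180.0 + 66.136*I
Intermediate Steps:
F = I*sqrt(6) (F = sqrt(-6) = I*sqrt(6) ≈ 2.4495*I)
F*(31 + l(-1)) + o = (I*sqrt(6))*(31 - 4) - 1180 = (I*sqrt(6))*27 - 1180 = 27*I*sqrt(6) - 1180 = -1180 + 27*I*sqrt(6)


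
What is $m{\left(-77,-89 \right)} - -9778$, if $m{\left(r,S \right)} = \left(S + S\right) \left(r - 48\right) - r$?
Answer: $32105$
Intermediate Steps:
$m{\left(r,S \right)} = - r + 2 S \left(-48 + r\right)$ ($m{\left(r,S \right)} = 2 S \left(-48 + r\right) - r = - r + 2 S \left(-48 + r\right)$)
$m{\left(-77,-89 \right)} - -9778 = \left(\left(-1\right) \left(-77\right) - -8544 + 2 \left(-89\right) \left(-77\right)\right) - -9778 = \left(77 + 8544 + 13706\right) + 9778 = 22327 + 9778 = 32105$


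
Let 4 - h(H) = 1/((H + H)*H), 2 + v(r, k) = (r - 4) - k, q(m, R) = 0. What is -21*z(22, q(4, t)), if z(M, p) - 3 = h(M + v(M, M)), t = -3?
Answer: -75243/512 ≈ -146.96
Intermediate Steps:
v(r, k) = -6 + r - k (v(r, k) = -2 + ((r - 4) - k) = -2 + ((-4 + r) - k) = -2 + (-4 + r - k) = -6 + r - k)
h(H) = 4 - 1/(2*H²) (h(H) = 4 - 1/((H + H)*H) = 4 - 1/((2*H)*H) = 4 - 1/(2*H)/H = 4 - 1/(2*H²))
z(M, p) = 7 - 1/(2*(-6 + M)²) (z(M, p) = 3 + (4 - 1/(2*(M + (-6 + M - M))²)) = 3 + (4 - 1/(2*(M - 6)²)) = 3 + (4 - 1/(2*(-6 + M)²)) = 7 - 1/(2*(-6 + M)²))
-21*z(22, q(4, t)) = -21*(7 - 1/(2*(-6 + 22)²)) = -21*(7 - ½/16²) = -21*(7 - ½*1/256) = -21*(7 - 1/512) = -21*3583/512 = -75243/512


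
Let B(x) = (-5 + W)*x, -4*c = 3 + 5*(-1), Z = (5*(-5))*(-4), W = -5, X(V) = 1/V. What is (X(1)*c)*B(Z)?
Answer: -500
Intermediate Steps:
Z = 100 (Z = -25*(-4) = 100)
c = ½ (c = -(3 + 5*(-1))/4 = -(3 - 5)/4 = -¼*(-2) = ½ ≈ 0.50000)
B(x) = -10*x (B(x) = (-5 - 5)*x = -10*x)
(X(1)*c)*B(Z) = ((½)/1)*(-10*100) = (1*(½))*(-1000) = (½)*(-1000) = -500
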